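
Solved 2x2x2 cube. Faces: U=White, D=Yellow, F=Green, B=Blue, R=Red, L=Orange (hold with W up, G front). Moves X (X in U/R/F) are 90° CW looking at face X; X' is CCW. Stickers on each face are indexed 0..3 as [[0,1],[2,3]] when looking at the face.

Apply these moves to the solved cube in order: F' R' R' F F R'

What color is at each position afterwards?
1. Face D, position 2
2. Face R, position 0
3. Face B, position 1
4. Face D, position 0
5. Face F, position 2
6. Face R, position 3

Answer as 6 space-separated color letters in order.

Answer: Y Y B Y B W

Derivation:
After move 1 (F'): F=GGGG U=WWRR R=YRYR D=OOYY L=OWOW
After move 2 (R'): R=RRYY U=WBRB F=GWGR D=OGYG B=YBOB
After move 3 (R'): R=RYRY U=WORY F=GBGB D=OWYR B=GBGB
After move 4 (F): F=GGBB U=WOWW R=RYYY D=RRYR L=OOOW
After move 5 (F): F=BGBG U=WOWO R=WYWY D=YRYR L=OROR
After move 6 (R'): R=YYWW U=WGWG F=BOBO D=YGYG B=RBRB
Query 1: D[2] = Y
Query 2: R[0] = Y
Query 3: B[1] = B
Query 4: D[0] = Y
Query 5: F[2] = B
Query 6: R[3] = W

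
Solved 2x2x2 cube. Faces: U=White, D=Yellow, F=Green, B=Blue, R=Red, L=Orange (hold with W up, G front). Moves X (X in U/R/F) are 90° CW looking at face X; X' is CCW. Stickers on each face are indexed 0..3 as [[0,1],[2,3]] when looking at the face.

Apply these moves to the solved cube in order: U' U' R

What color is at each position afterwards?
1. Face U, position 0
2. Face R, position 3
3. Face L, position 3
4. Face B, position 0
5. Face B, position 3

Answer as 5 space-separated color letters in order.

Answer: W O O W B

Derivation:
After move 1 (U'): U=WWWW F=OOGG R=GGRR B=RRBB L=BBOO
After move 2 (U'): U=WWWW F=BBGG R=OORR B=GGBB L=RROO
After move 3 (R): R=RORO U=WBWG F=BYGY D=YBYG B=WGWB
Query 1: U[0] = W
Query 2: R[3] = O
Query 3: L[3] = O
Query 4: B[0] = W
Query 5: B[3] = B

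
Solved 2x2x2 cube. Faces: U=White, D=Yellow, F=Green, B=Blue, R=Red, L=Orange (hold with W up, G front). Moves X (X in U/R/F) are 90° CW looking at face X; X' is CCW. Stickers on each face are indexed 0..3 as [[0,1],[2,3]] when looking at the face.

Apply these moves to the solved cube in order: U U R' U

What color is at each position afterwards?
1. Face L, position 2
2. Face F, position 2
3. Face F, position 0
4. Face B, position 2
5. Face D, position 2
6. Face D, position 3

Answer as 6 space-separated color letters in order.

After move 1 (U): U=WWWW F=RRGG R=BBRR B=OOBB L=GGOO
After move 2 (U): U=WWWW F=BBGG R=OORR B=GGBB L=RROO
After move 3 (R'): R=OROR U=WBWG F=BWGW D=YBYG B=YGYB
After move 4 (U): U=WWGB F=ORGW R=YGOR B=RRYB L=BWOO
Query 1: L[2] = O
Query 2: F[2] = G
Query 3: F[0] = O
Query 4: B[2] = Y
Query 5: D[2] = Y
Query 6: D[3] = G

Answer: O G O Y Y G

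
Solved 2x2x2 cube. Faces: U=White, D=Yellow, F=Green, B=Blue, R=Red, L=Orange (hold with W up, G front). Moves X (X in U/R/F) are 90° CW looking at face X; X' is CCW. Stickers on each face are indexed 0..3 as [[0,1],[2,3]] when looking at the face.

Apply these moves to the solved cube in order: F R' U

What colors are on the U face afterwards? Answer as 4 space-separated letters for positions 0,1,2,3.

After move 1 (F): F=GGGG U=WWOO R=WRWR D=RRYY L=OYOY
After move 2 (R'): R=RRWW U=WBOB F=GWGO D=RGYG B=YBRB
After move 3 (U): U=OWBB F=RRGO R=YBWW B=OYRB L=GWOY
Query: U face = OWBB

Answer: O W B B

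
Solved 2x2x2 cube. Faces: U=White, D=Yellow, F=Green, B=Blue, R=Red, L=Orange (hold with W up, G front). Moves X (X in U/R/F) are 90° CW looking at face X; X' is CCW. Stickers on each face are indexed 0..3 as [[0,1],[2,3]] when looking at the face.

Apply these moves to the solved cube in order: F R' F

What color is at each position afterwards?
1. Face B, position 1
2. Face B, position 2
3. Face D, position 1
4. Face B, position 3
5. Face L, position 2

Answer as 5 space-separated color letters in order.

After move 1 (F): F=GGGG U=WWOO R=WRWR D=RRYY L=OYOY
After move 2 (R'): R=RRWW U=WBOB F=GWGO D=RGYG B=YBRB
After move 3 (F): F=GGOW U=WBYY R=ORBW D=WRYG L=OROG
Query 1: B[1] = B
Query 2: B[2] = R
Query 3: D[1] = R
Query 4: B[3] = B
Query 5: L[2] = O

Answer: B R R B O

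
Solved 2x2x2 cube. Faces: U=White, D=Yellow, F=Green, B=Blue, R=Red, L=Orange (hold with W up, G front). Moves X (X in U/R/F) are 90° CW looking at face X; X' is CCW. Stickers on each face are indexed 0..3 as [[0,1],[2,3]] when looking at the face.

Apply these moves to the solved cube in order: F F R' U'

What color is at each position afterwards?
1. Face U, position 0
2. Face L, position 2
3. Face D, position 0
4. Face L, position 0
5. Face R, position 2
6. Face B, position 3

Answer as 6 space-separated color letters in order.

After move 1 (F): F=GGGG U=WWOO R=WRWR D=RRYY L=OYOY
After move 2 (F): F=GGGG U=WWYY R=OROR D=WWYY L=OROR
After move 3 (R'): R=RROO U=WBYB F=GWGY D=WGYG B=YBWB
After move 4 (U'): U=BBWY F=ORGY R=GWOO B=RRWB L=YBOR
Query 1: U[0] = B
Query 2: L[2] = O
Query 3: D[0] = W
Query 4: L[0] = Y
Query 5: R[2] = O
Query 6: B[3] = B

Answer: B O W Y O B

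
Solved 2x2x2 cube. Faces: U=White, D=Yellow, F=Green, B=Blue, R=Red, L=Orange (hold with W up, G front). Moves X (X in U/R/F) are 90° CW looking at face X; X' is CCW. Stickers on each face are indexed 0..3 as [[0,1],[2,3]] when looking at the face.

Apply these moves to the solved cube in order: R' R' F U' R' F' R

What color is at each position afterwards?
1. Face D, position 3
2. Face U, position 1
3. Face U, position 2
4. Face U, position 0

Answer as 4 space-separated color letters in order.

Answer: W O G Y

Derivation:
After move 1 (R'): R=RRRR U=WBWB F=GWGW D=YGYG B=YBYB
After move 2 (R'): R=RRRR U=WYWY F=GBGB D=YWYW B=GBGB
After move 3 (F): F=GGBB U=WYOO R=WRYR D=RRYW L=OYOW
After move 4 (U'): U=YOWO F=OYBB R=GGYR B=WRGB L=GBOW
After move 5 (R'): R=GRGY U=YGWW F=OOBO D=RYYB B=WRRB
After move 6 (F'): F=OOOB U=YGGG R=YRRY D=BWYB L=GWOW
After move 7 (R): R=RYYR U=YOGB F=OWOB D=BRYW B=GRGB
Query 1: D[3] = W
Query 2: U[1] = O
Query 3: U[2] = G
Query 4: U[0] = Y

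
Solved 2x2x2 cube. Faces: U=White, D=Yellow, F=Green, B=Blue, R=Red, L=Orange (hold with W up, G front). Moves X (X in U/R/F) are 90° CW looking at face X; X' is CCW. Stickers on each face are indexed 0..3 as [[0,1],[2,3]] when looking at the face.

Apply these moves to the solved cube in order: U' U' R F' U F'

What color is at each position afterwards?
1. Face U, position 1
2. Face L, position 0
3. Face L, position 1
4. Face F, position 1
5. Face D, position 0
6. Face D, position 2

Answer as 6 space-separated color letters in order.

Answer: W Y B G Y Y

Derivation:
After move 1 (U'): U=WWWW F=OOGG R=GGRR B=RRBB L=BBOO
After move 2 (U'): U=WWWW F=BBGG R=OORR B=GGBB L=RROO
After move 3 (R): R=RORO U=WBWG F=BYGY D=YBYG B=WGWB
After move 4 (F'): F=YYBG U=WBRR R=BOYO D=ROYG L=RGOW
After move 5 (U): U=RWRB F=BOBG R=WGYO B=RGWB L=YYOW
After move 6 (F'): F=OGBB U=RWWY R=OGRO D=YWYG L=YBOR
Query 1: U[1] = W
Query 2: L[0] = Y
Query 3: L[1] = B
Query 4: F[1] = G
Query 5: D[0] = Y
Query 6: D[2] = Y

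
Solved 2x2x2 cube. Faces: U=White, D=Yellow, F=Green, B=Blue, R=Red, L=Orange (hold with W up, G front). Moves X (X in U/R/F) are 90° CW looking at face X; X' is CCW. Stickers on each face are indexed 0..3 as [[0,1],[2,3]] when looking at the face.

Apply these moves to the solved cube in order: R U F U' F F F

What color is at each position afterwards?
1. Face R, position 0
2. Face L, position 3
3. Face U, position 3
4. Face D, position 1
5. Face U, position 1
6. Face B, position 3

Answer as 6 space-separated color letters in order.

Answer: W W G B Y B

Derivation:
After move 1 (R): R=RRRR U=WGWG F=GYGY D=YBYB B=WBWB
After move 2 (U): U=WWGG F=RRGY R=WBRR B=OOWB L=GYOO
After move 3 (F): F=GRYR U=WWOY R=GBGR D=RWYB L=GYOB
After move 4 (U'): U=WYWO F=GYYR R=GRGR B=GBWB L=OOOB
After move 5 (F): F=YGRY U=WYBO R=WROR D=GGYB L=OROW
After move 6 (F): F=RYYG U=WYWR R=BROR D=OWYB L=OGOG
After move 7 (F): F=YRGY U=WYGG R=WRRR D=OBYB L=OOOW
Query 1: R[0] = W
Query 2: L[3] = W
Query 3: U[3] = G
Query 4: D[1] = B
Query 5: U[1] = Y
Query 6: B[3] = B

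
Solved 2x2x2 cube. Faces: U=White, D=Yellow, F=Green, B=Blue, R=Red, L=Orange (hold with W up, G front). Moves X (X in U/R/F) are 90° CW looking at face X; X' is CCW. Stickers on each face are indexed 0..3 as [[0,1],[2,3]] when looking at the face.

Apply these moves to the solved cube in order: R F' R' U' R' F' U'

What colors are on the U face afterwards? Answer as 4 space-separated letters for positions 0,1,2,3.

Answer: O Y W G

Derivation:
After move 1 (R): R=RRRR U=WGWG F=GYGY D=YBYB B=WBWB
After move 2 (F'): F=YYGG U=WGRR R=BRYR D=OOYB L=OGOW
After move 3 (R'): R=RRBY U=WWRW F=YGGR D=OYYG B=BBOB
After move 4 (U'): U=WWWR F=OGGR R=YGBY B=RROB L=BBOW
After move 5 (R'): R=GYYB U=WOWR F=OWGR D=OGYR B=GRYB
After move 6 (F'): F=WROG U=WOGY R=GYOB D=BWYR L=BROW
After move 7 (U'): U=OYWG F=BROG R=WROB B=GYYB L=GROW
Query: U face = OYWG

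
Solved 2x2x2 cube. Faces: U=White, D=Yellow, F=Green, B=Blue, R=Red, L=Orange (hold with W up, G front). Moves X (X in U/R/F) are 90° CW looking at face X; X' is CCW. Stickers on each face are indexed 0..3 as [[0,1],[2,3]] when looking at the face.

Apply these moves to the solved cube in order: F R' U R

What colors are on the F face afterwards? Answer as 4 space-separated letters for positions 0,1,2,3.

Answer: R G G G

Derivation:
After move 1 (F): F=GGGG U=WWOO R=WRWR D=RRYY L=OYOY
After move 2 (R'): R=RRWW U=WBOB F=GWGO D=RGYG B=YBRB
After move 3 (U): U=OWBB F=RRGO R=YBWW B=OYRB L=GWOY
After move 4 (R): R=WYWB U=ORBO F=RGGG D=RRYO B=BYWB
Query: F face = RGGG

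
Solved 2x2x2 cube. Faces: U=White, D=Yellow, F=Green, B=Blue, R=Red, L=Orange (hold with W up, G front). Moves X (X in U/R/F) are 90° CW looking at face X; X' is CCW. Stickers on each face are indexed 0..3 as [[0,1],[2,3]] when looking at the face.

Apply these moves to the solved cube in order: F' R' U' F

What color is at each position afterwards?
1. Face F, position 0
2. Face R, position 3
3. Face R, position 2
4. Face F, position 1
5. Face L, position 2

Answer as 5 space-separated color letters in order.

After move 1 (F'): F=GGGG U=WWRR R=YRYR D=OOYY L=OWOW
After move 2 (R'): R=RRYY U=WBRB F=GWGR D=OGYG B=YBOB
After move 3 (U'): U=BBWR F=OWGR R=GWYY B=RROB L=YBOW
After move 4 (F): F=GORW U=BBWB R=WWRY D=YGYG L=YOOG
Query 1: F[0] = G
Query 2: R[3] = Y
Query 3: R[2] = R
Query 4: F[1] = O
Query 5: L[2] = O

Answer: G Y R O O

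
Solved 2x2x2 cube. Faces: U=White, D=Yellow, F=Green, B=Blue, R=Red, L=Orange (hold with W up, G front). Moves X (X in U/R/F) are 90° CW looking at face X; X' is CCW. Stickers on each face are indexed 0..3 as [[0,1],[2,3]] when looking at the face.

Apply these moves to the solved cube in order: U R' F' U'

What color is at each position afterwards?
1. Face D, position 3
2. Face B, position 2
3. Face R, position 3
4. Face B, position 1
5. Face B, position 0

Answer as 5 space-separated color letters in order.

After move 1 (U): U=WWWW F=RRGG R=BBRR B=OOBB L=GGOO
After move 2 (R'): R=BRBR U=WBWO F=RWGW D=YRYG B=YOYB
After move 3 (F'): F=WWRG U=WBBB R=RRYR D=GOYG L=GOOW
After move 4 (U'): U=BBWB F=GORG R=WWYR B=RRYB L=YOOW
Query 1: D[3] = G
Query 2: B[2] = Y
Query 3: R[3] = R
Query 4: B[1] = R
Query 5: B[0] = R

Answer: G Y R R R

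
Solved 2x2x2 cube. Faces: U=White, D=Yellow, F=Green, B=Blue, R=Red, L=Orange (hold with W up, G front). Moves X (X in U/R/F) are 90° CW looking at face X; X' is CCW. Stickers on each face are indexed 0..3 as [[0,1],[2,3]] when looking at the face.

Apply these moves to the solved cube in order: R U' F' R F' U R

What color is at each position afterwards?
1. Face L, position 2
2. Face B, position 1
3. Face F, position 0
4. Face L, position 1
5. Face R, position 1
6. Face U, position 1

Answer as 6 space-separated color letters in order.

Answer: O G W B R B

Derivation:
After move 1 (R): R=RRRR U=WGWG F=GYGY D=YBYB B=WBWB
After move 2 (U'): U=GGWW F=OOGY R=GYRR B=RRWB L=WBOO
After move 3 (F'): F=OYOG U=GGGR R=BYYR D=BOYB L=WWOW
After move 4 (R): R=YBRY U=GYGG F=OOOB D=BWYR B=RRGB
After move 5 (F'): F=OBOO U=GYYR R=WBBY D=WWYR L=WGOG
After move 6 (U): U=YGRY F=WBOO R=RRBY B=WGGB L=OBOG
After move 7 (R): R=BRYR U=YBRO F=WWOR D=WGYW B=YGGB
Query 1: L[2] = O
Query 2: B[1] = G
Query 3: F[0] = W
Query 4: L[1] = B
Query 5: R[1] = R
Query 6: U[1] = B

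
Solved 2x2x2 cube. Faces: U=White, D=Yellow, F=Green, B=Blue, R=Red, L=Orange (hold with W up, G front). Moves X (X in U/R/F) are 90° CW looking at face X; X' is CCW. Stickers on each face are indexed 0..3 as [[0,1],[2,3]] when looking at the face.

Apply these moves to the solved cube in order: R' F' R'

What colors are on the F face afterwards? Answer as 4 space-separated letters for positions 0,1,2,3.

Answer: W B G R

Derivation:
After move 1 (R'): R=RRRR U=WBWB F=GWGW D=YGYG B=YBYB
After move 2 (F'): F=WWGG U=WBRR R=GRYR D=OOYG L=OBOW
After move 3 (R'): R=RRGY U=WYRY F=WBGR D=OWYG B=GBOB
Query: F face = WBGR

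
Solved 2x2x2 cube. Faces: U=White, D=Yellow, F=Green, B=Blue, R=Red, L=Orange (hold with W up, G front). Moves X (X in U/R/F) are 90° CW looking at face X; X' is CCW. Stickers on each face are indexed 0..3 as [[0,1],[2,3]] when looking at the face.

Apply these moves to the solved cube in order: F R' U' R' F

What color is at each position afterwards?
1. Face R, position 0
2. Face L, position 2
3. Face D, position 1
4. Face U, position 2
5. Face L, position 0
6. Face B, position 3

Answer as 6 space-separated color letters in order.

Answer: W O W Y Y B

Derivation:
After move 1 (F): F=GGGG U=WWOO R=WRWR D=RRYY L=OYOY
After move 2 (R'): R=RRWW U=WBOB F=GWGO D=RGYG B=YBRB
After move 3 (U'): U=BBWO F=OYGO R=GWWW B=RRRB L=YBOY
After move 4 (R'): R=WWGW U=BRWR F=OBGO D=RYYO B=GRGB
After move 5 (F): F=GOOB U=BRYB R=WWRW D=GWYO L=YROY
Query 1: R[0] = W
Query 2: L[2] = O
Query 3: D[1] = W
Query 4: U[2] = Y
Query 5: L[0] = Y
Query 6: B[3] = B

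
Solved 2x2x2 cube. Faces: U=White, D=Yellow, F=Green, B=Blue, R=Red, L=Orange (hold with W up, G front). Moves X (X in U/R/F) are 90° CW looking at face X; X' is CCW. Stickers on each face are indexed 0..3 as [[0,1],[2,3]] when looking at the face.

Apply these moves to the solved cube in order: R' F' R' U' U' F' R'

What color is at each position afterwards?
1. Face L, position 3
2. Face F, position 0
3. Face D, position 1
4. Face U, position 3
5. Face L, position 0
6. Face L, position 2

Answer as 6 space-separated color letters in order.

After move 1 (R'): R=RRRR U=WBWB F=GWGW D=YGYG B=YBYB
After move 2 (F'): F=WWGG U=WBRR R=GRYR D=OOYG L=OBOW
After move 3 (R'): R=RRGY U=WYRY F=WBGR D=OWYG B=GBOB
After move 4 (U'): U=YYWR F=OBGR R=WBGY B=RROB L=GBOW
After move 5 (U'): U=YRYW F=GBGR R=OBGY B=WBOB L=RROW
After move 6 (F'): F=BRGG U=YROG R=WBOY D=RWYG L=RWOY
After move 7 (R'): R=BYWO U=YOOW F=BRGG D=RRYG B=GBWB
Query 1: L[3] = Y
Query 2: F[0] = B
Query 3: D[1] = R
Query 4: U[3] = W
Query 5: L[0] = R
Query 6: L[2] = O

Answer: Y B R W R O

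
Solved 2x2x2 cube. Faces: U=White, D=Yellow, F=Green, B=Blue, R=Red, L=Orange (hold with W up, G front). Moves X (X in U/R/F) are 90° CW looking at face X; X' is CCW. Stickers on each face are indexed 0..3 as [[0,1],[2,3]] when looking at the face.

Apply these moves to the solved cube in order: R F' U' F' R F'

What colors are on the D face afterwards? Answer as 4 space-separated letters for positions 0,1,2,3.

Answer: R W Y B

Derivation:
After move 1 (R): R=RRRR U=WGWG F=GYGY D=YBYB B=WBWB
After move 2 (F'): F=YYGG U=WGRR R=BRYR D=OOYB L=OGOW
After move 3 (U'): U=GRWR F=OGGG R=YYYR B=BRWB L=WBOW
After move 4 (F'): F=GGOG U=GRYY R=OYOR D=BWYB L=WROW
After move 5 (R): R=OORY U=GGYG F=GWOB D=BWYB B=YRRB
After move 6 (F'): F=WBGO U=GGOR R=WOBY D=RWYB L=WGOY
Query: D face = RWYB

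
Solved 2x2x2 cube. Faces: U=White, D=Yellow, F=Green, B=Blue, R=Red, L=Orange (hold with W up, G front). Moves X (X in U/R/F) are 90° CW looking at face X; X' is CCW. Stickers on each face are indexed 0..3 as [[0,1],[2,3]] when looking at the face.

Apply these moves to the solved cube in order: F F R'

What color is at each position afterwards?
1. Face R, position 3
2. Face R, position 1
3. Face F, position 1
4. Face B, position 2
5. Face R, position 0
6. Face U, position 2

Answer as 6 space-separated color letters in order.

Answer: O R W W R Y

Derivation:
After move 1 (F): F=GGGG U=WWOO R=WRWR D=RRYY L=OYOY
After move 2 (F): F=GGGG U=WWYY R=OROR D=WWYY L=OROR
After move 3 (R'): R=RROO U=WBYB F=GWGY D=WGYG B=YBWB
Query 1: R[3] = O
Query 2: R[1] = R
Query 3: F[1] = W
Query 4: B[2] = W
Query 5: R[0] = R
Query 6: U[2] = Y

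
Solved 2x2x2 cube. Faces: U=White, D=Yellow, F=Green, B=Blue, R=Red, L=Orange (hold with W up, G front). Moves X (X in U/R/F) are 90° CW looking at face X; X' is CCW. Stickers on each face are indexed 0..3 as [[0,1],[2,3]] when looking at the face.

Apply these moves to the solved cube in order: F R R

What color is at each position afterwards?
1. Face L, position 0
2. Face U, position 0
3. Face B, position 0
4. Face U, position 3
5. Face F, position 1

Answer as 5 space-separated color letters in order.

After move 1 (F): F=GGGG U=WWOO R=WRWR D=RRYY L=OYOY
After move 2 (R): R=WWRR U=WGOG F=GRGY D=RBYB B=OBWB
After move 3 (R): R=RWRW U=WROY F=GBGB D=RWYO B=GBGB
Query 1: L[0] = O
Query 2: U[0] = W
Query 3: B[0] = G
Query 4: U[3] = Y
Query 5: F[1] = B

Answer: O W G Y B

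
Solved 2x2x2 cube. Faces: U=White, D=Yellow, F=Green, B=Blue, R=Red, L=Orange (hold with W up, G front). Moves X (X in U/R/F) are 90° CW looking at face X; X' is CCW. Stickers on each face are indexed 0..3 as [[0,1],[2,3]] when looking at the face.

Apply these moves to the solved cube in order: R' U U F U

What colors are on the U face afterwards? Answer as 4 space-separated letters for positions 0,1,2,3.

Answer: O B R W

Derivation:
After move 1 (R'): R=RRRR U=WBWB F=GWGW D=YGYG B=YBYB
After move 2 (U): U=WWBB F=RRGW R=YBRR B=OOYB L=GWOO
After move 3 (U): U=BWBW F=YBGW R=OORR B=GWYB L=RROO
After move 4 (F): F=GYWB U=BWOR R=BOWR D=ROYG L=RYOG
After move 5 (U): U=OBRW F=BOWB R=GWWR B=RYYB L=GYOG
Query: U face = OBRW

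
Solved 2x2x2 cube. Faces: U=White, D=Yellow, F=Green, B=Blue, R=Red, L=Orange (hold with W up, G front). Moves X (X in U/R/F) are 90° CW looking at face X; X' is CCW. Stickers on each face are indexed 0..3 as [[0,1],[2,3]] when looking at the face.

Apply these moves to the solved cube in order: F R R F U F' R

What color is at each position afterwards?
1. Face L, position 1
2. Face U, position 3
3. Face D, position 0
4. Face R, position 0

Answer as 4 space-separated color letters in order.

Answer: R B G R

Derivation:
After move 1 (F): F=GGGG U=WWOO R=WRWR D=RRYY L=OYOY
After move 2 (R): R=WWRR U=WGOG F=GRGY D=RBYB B=OBWB
After move 3 (R): R=RWRW U=WROY F=GBGB D=RWYO B=GBGB
After move 4 (F): F=GGBB U=WRYY R=OWYW D=RRYO L=OROW
After move 5 (U): U=YWYR F=OWBB R=GBYW B=ORGB L=GGOW
After move 6 (F'): F=WBOB U=YWGY R=RBRW D=GWYO L=GROY
After move 7 (R): R=RRWB U=YBGB F=WWOO D=GGYO B=YRWB
Query 1: L[1] = R
Query 2: U[3] = B
Query 3: D[0] = G
Query 4: R[0] = R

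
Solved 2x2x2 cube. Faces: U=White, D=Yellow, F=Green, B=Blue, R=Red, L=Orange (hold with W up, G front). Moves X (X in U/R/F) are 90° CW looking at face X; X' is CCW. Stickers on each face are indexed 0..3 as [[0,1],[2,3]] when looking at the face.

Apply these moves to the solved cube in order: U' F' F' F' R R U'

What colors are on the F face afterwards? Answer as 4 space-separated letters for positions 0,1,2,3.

Answer: B Y G R

Derivation:
After move 1 (U'): U=WWWW F=OOGG R=GGRR B=RRBB L=BBOO
After move 2 (F'): F=OGOG U=WWGR R=YGYR D=BOYY L=BWOW
After move 3 (F'): F=GGOO U=WWYY R=OGBR D=WWYY L=BROG
After move 4 (F'): F=GOGO U=WWOB R=WGWR D=RGYY L=BYOY
After move 5 (R): R=WWRG U=WOOO F=GGGY D=RBYR B=BRWB
After move 6 (R): R=RWGW U=WGOY F=GBGR D=RWYB B=OROB
After move 7 (U'): U=GYWO F=BYGR R=GBGW B=RWOB L=OROY
Query: F face = BYGR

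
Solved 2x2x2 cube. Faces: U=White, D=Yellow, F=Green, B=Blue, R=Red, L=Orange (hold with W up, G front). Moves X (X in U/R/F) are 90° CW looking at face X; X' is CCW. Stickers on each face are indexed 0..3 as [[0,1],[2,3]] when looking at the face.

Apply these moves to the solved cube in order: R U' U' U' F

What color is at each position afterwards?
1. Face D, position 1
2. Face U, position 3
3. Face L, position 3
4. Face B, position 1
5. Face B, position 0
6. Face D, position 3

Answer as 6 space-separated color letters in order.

After move 1 (R): R=RRRR U=WGWG F=GYGY D=YBYB B=WBWB
After move 2 (U'): U=GGWW F=OOGY R=GYRR B=RRWB L=WBOO
After move 3 (U'): U=GWGW F=WBGY R=OORR B=GYWB L=RROO
After move 4 (U'): U=WWGG F=RRGY R=WBRR B=OOWB L=GYOO
After move 5 (F): F=GRYR U=WWOY R=GBGR D=RWYB L=GYOB
Query 1: D[1] = W
Query 2: U[3] = Y
Query 3: L[3] = B
Query 4: B[1] = O
Query 5: B[0] = O
Query 6: D[3] = B

Answer: W Y B O O B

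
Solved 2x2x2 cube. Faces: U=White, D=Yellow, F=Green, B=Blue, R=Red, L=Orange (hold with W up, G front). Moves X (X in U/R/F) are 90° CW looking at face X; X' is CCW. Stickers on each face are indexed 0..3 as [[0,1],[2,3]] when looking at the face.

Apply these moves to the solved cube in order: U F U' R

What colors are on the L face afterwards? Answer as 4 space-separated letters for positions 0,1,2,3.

Answer: O O O Y

Derivation:
After move 1 (U): U=WWWW F=RRGG R=BBRR B=OOBB L=GGOO
After move 2 (F): F=GRGR U=WWOG R=WBWR D=RBYY L=GYOY
After move 3 (U'): U=WGWO F=GYGR R=GRWR B=WBBB L=OOOY
After move 4 (R): R=WGRR U=WYWR F=GBGY D=RBYW B=OBGB
Query: L face = OOOY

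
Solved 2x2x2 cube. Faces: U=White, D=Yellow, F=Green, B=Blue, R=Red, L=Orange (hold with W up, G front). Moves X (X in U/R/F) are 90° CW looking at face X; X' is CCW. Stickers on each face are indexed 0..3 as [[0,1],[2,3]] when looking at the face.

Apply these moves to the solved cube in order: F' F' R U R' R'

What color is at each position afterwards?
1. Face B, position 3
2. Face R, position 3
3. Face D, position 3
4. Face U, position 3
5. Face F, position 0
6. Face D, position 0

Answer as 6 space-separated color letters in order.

Answer: B Y G B O W

Derivation:
After move 1 (F'): F=GGGG U=WWRR R=YRYR D=OOYY L=OWOW
After move 2 (F'): F=GGGG U=WWYY R=OROR D=WWYY L=OROR
After move 3 (R): R=OORR U=WGYG F=GWGY D=WBYB B=YBWB
After move 4 (U): U=YWGG F=OOGY R=YBRR B=ORWB L=GWOR
After move 5 (R'): R=BRYR U=YWGO F=OWGG D=WOYY B=BRBB
After move 6 (R'): R=RRBY U=YBGB F=OWGO D=WWYG B=YROB
Query 1: B[3] = B
Query 2: R[3] = Y
Query 3: D[3] = G
Query 4: U[3] = B
Query 5: F[0] = O
Query 6: D[0] = W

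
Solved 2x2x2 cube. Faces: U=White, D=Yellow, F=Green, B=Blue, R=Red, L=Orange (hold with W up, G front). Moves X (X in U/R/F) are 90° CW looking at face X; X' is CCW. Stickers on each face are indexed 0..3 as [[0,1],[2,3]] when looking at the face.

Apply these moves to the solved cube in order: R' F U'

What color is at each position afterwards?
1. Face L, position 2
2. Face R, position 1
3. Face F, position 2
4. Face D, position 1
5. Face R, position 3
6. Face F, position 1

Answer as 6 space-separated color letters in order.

Answer: O G W R R Y

Derivation:
After move 1 (R'): R=RRRR U=WBWB F=GWGW D=YGYG B=YBYB
After move 2 (F): F=GGWW U=WBOO R=WRBR D=RRYG L=OYOG
After move 3 (U'): U=BOWO F=OYWW R=GGBR B=WRYB L=YBOG
Query 1: L[2] = O
Query 2: R[1] = G
Query 3: F[2] = W
Query 4: D[1] = R
Query 5: R[3] = R
Query 6: F[1] = Y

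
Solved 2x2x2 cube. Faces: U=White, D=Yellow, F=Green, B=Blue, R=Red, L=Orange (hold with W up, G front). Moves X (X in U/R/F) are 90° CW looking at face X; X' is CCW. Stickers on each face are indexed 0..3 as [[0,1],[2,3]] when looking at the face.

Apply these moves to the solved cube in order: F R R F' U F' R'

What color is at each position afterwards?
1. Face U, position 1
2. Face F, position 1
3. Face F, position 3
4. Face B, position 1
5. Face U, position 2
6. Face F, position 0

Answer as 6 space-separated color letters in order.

After move 1 (F): F=GGGG U=WWOO R=WRWR D=RRYY L=OYOY
After move 2 (R): R=WWRR U=WGOG F=GRGY D=RBYB B=OBWB
After move 3 (R): R=RWRW U=WROY F=GBGB D=RWYO B=GBGB
After move 4 (F'): F=BBGG U=WRRR R=WWRW D=YYYO L=OYOO
After move 5 (U): U=RWRR F=WWGG R=GBRW B=OYGB L=BBOO
After move 6 (F'): F=WGWG U=RWGR R=YBYW D=BOYO L=BROR
After move 7 (R'): R=BWYY U=RGGO F=WWWR D=BGYG B=OYOB
Query 1: U[1] = G
Query 2: F[1] = W
Query 3: F[3] = R
Query 4: B[1] = Y
Query 5: U[2] = G
Query 6: F[0] = W

Answer: G W R Y G W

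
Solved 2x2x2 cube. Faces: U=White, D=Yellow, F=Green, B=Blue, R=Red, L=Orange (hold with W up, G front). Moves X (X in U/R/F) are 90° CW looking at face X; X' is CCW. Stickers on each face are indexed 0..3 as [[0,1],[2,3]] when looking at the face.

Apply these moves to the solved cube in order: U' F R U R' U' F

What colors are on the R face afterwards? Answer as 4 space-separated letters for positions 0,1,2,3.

Answer: O W O R

Derivation:
After move 1 (U'): U=WWWW F=OOGG R=GGRR B=RRBB L=BBOO
After move 2 (F): F=GOGO U=WWOB R=WGWR D=RGYY L=BYOY
After move 3 (R): R=WWRG U=WOOO F=GGGY D=RBYR B=BRWB
After move 4 (U): U=OWOO F=WWGY R=BRRG B=BYWB L=GGOY
After move 5 (R'): R=RGBR U=OWOB F=WWGO D=RWYY B=RYBB
After move 6 (U'): U=WBOO F=GGGO R=WWBR B=RGBB L=RYOY
After move 7 (F): F=GGOG U=WBYY R=OWOR D=BWYY L=RROW
Query: R face = OWOR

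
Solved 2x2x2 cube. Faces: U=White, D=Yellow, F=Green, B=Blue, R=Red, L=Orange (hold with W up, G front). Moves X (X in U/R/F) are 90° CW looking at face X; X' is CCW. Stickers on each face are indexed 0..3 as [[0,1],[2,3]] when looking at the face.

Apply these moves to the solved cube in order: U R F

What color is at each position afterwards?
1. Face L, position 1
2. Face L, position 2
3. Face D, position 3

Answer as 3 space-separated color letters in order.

Answer: Y O O

Derivation:
After move 1 (U): U=WWWW F=RRGG R=BBRR B=OOBB L=GGOO
After move 2 (R): R=RBRB U=WRWG F=RYGY D=YBYO B=WOWB
After move 3 (F): F=GRYY U=WROG R=WBGB D=RRYO L=GYOB
Query 1: L[1] = Y
Query 2: L[2] = O
Query 3: D[3] = O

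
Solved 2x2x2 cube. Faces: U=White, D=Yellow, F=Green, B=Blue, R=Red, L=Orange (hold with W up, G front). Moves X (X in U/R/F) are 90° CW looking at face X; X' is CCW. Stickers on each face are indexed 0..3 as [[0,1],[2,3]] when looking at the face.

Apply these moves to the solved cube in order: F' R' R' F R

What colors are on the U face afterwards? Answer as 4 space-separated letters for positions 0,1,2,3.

Answer: W G W B

Derivation:
After move 1 (F'): F=GGGG U=WWRR R=YRYR D=OOYY L=OWOW
After move 2 (R'): R=RRYY U=WBRB F=GWGR D=OGYG B=YBOB
After move 3 (R'): R=RYRY U=WORY F=GBGB D=OWYR B=GBGB
After move 4 (F): F=GGBB U=WOWW R=RYYY D=RRYR L=OOOW
After move 5 (R): R=YRYY U=WGWB F=GRBR D=RGYG B=WBOB
Query: U face = WGWB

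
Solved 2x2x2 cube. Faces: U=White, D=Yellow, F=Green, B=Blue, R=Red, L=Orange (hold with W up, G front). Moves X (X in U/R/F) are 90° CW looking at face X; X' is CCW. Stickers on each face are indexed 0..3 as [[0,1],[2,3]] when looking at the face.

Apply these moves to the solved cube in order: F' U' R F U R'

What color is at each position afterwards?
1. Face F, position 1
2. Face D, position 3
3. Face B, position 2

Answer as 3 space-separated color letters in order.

After move 1 (F'): F=GGGG U=WWRR R=YRYR D=OOYY L=OWOW
After move 2 (U'): U=WRWR F=OWGG R=GGYR B=YRBB L=BBOW
After move 3 (R): R=YGRG U=WWWG F=OOGY D=OBYY B=RRRB
After move 4 (F): F=GOYO U=WWWB R=WGGG D=RYYY L=BOOB
After move 5 (U): U=WWBW F=WGYO R=RRGG B=BORB L=GOOB
After move 6 (R'): R=RGRG U=WRBB F=WWYW D=RGYO B=YOYB
Query 1: F[1] = W
Query 2: D[3] = O
Query 3: B[2] = Y

Answer: W O Y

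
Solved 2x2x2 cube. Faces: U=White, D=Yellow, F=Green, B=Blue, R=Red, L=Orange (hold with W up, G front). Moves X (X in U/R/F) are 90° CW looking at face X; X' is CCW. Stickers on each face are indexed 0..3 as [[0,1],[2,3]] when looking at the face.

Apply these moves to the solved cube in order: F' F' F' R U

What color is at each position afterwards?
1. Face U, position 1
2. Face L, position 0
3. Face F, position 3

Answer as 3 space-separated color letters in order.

After move 1 (F'): F=GGGG U=WWRR R=YRYR D=OOYY L=OWOW
After move 2 (F'): F=GGGG U=WWYY R=OROR D=WWYY L=OROR
After move 3 (F'): F=GGGG U=WWOO R=WRWR D=RRYY L=OYOY
After move 4 (R): R=WWRR U=WGOG F=GRGY D=RBYB B=OBWB
After move 5 (U): U=OWGG F=WWGY R=OBRR B=OYWB L=GROY
Query 1: U[1] = W
Query 2: L[0] = G
Query 3: F[3] = Y

Answer: W G Y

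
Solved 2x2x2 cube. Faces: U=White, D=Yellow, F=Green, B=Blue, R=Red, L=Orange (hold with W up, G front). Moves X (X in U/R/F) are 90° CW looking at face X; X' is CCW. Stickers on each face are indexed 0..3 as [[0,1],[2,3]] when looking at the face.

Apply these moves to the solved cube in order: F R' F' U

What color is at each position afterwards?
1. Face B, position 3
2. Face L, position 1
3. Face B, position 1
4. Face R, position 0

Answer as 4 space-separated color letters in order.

After move 1 (F): F=GGGG U=WWOO R=WRWR D=RRYY L=OYOY
After move 2 (R'): R=RRWW U=WBOB F=GWGO D=RGYG B=YBRB
After move 3 (F'): F=WOGG U=WBRW R=GRRW D=YYYG L=OBOO
After move 4 (U): U=RWWB F=GRGG R=YBRW B=OBRB L=WOOO
Query 1: B[3] = B
Query 2: L[1] = O
Query 3: B[1] = B
Query 4: R[0] = Y

Answer: B O B Y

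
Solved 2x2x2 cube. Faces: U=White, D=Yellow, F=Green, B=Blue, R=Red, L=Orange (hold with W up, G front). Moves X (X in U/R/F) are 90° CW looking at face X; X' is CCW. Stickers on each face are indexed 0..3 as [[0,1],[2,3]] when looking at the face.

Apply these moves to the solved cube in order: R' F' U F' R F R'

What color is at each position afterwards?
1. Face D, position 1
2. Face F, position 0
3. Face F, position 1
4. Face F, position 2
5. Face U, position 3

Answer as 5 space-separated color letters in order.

Answer: R G G G Y

Derivation:
After move 1 (R'): R=RRRR U=WBWB F=GWGW D=YGYG B=YBYB
After move 2 (F'): F=WWGG U=WBRR R=GRYR D=OOYG L=OBOW
After move 3 (U): U=RWRB F=GRGG R=YBYR B=OBYB L=WWOW
After move 4 (F'): F=RGGG U=RWYY R=OBOR D=WWYG L=WBOR
After move 5 (R): R=OORB U=RGYG F=RWGG D=WYYO B=YBWB
After move 6 (F): F=GRGW U=RGRB R=YOGB D=ROYO L=WWOY
After move 7 (R'): R=OBYG U=RWRY F=GGGB D=RRYW B=OBOB
Query 1: D[1] = R
Query 2: F[0] = G
Query 3: F[1] = G
Query 4: F[2] = G
Query 5: U[3] = Y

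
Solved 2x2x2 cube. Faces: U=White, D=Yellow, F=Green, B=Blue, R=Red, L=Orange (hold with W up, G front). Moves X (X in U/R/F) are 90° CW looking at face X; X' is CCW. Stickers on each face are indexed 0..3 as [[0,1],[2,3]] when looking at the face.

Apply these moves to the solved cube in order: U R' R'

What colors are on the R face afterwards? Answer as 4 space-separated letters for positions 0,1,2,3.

After move 1 (U): U=WWWW F=RRGG R=BBRR B=OOBB L=GGOO
After move 2 (R'): R=BRBR U=WBWO F=RWGW D=YRYG B=YOYB
After move 3 (R'): R=RRBB U=WYWY F=RBGO D=YWYW B=GORB
Query: R face = RRBB

Answer: R R B B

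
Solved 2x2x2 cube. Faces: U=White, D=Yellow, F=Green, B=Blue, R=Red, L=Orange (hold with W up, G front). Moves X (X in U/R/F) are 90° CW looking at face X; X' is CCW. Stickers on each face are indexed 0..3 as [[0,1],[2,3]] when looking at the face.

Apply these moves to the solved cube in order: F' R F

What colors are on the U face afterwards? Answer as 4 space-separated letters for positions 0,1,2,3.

Answer: W G W W

Derivation:
After move 1 (F'): F=GGGG U=WWRR R=YRYR D=OOYY L=OWOW
After move 2 (R): R=YYRR U=WGRG F=GOGY D=OBYB B=RBWB
After move 3 (F): F=GGYO U=WGWW R=RYGR D=RYYB L=OOOB
Query: U face = WGWW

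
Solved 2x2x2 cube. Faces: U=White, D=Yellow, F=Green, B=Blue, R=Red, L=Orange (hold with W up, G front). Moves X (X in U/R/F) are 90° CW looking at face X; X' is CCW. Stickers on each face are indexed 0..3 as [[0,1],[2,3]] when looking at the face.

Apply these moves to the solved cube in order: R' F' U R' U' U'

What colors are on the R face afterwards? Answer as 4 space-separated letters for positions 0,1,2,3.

Answer: W W Y Y

Derivation:
After move 1 (R'): R=RRRR U=WBWB F=GWGW D=YGYG B=YBYB
After move 2 (F'): F=WWGG U=WBRR R=GRYR D=OOYG L=OBOW
After move 3 (U): U=RWRB F=GRGG R=YBYR B=OBYB L=WWOW
After move 4 (R'): R=BRYY U=RYRO F=GWGB D=ORYG B=GBOB
After move 5 (U'): U=YORR F=WWGB R=GWYY B=BROB L=GBOW
After move 6 (U'): U=ORYR F=GBGB R=WWYY B=GWOB L=BROW
Query: R face = WWYY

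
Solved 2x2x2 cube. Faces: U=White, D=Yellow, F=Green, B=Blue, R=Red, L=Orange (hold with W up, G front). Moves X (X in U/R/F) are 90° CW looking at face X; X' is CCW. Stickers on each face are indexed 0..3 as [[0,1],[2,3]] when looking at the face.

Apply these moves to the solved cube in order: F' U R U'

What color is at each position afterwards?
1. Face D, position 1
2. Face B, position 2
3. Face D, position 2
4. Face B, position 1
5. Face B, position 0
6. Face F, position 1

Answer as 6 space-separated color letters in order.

Answer: B W Y B Y G

Derivation:
After move 1 (F'): F=GGGG U=WWRR R=YRYR D=OOYY L=OWOW
After move 2 (U): U=RWRW F=YRGG R=BBYR B=OWBB L=GGOW
After move 3 (R): R=YBRB U=RRRG F=YOGY D=OBYO B=WWWB
After move 4 (U'): U=RGRR F=GGGY R=YORB B=YBWB L=WWOW
Query 1: D[1] = B
Query 2: B[2] = W
Query 3: D[2] = Y
Query 4: B[1] = B
Query 5: B[0] = Y
Query 6: F[1] = G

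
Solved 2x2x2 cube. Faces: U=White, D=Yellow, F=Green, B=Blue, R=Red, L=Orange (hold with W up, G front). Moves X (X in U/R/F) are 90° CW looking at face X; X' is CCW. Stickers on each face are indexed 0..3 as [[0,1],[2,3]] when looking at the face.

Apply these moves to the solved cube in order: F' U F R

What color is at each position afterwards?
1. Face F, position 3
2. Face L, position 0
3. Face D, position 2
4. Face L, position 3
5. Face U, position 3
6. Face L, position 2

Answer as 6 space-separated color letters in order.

Answer: Y G Y O R O

Derivation:
After move 1 (F'): F=GGGG U=WWRR R=YRYR D=OOYY L=OWOW
After move 2 (U): U=RWRW F=YRGG R=BBYR B=OWBB L=GGOW
After move 3 (F): F=GYGR U=RWWG R=RBWR D=YBYY L=GOOO
After move 4 (R): R=WRRB U=RYWR F=GBGY D=YBYO B=GWWB
Query 1: F[3] = Y
Query 2: L[0] = G
Query 3: D[2] = Y
Query 4: L[3] = O
Query 5: U[3] = R
Query 6: L[2] = O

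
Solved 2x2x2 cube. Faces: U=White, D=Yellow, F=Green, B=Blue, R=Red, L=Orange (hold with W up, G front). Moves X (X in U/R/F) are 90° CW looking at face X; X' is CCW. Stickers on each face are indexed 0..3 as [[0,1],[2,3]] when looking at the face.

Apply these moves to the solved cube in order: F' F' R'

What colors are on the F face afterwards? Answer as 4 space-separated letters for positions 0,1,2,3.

After move 1 (F'): F=GGGG U=WWRR R=YRYR D=OOYY L=OWOW
After move 2 (F'): F=GGGG U=WWYY R=OROR D=WWYY L=OROR
After move 3 (R'): R=RROO U=WBYB F=GWGY D=WGYG B=YBWB
Query: F face = GWGY

Answer: G W G Y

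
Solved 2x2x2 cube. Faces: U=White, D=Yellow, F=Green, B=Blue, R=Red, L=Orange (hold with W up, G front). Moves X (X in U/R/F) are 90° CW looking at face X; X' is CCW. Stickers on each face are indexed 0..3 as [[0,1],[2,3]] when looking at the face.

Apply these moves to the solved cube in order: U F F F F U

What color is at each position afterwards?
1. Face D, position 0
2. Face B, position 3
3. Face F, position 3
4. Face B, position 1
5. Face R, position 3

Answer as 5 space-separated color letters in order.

After move 1 (U): U=WWWW F=RRGG R=BBRR B=OOBB L=GGOO
After move 2 (F): F=GRGR U=WWOG R=WBWR D=RBYY L=GYOY
After move 3 (F): F=GGRR U=WWYY R=OBGR D=WWYY L=GROB
After move 4 (F): F=RGRG U=WWBR R=YBYR D=GOYY L=GWOW
After move 5 (F): F=RRGG U=WWWW R=BBRR D=YYYY L=GGOO
After move 6 (U): U=WWWW F=BBGG R=OORR B=GGBB L=RROO
Query 1: D[0] = Y
Query 2: B[3] = B
Query 3: F[3] = G
Query 4: B[1] = G
Query 5: R[3] = R

Answer: Y B G G R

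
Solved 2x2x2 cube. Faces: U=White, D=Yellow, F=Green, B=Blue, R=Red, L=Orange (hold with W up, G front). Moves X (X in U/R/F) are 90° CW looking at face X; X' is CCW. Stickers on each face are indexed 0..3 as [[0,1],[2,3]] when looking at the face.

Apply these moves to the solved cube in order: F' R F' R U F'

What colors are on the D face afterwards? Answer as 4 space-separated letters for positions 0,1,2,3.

After move 1 (F'): F=GGGG U=WWRR R=YRYR D=OOYY L=OWOW
After move 2 (R): R=YYRR U=WGRG F=GOGY D=OBYB B=RBWB
After move 3 (F'): F=OYGG U=WGYR R=BYOR D=WWYB L=OGOR
After move 4 (R): R=OBRY U=WYYG F=OWGB D=WWYR B=RBGB
After move 5 (U): U=YWGY F=OBGB R=RBRY B=OGGB L=OWOR
After move 6 (F'): F=BBOG U=YWRR R=WBWY D=WRYR L=OYOG
Query: D face = WRYR

Answer: W R Y R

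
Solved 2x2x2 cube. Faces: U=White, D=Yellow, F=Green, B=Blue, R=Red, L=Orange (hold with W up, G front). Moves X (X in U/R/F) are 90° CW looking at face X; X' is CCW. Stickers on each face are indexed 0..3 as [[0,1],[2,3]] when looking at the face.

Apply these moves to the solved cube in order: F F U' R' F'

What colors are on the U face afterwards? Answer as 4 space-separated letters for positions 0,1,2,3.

Answer: W B G G

Derivation:
After move 1 (F): F=GGGG U=WWOO R=WRWR D=RRYY L=OYOY
After move 2 (F): F=GGGG U=WWYY R=OROR D=WWYY L=OROR
After move 3 (U'): U=WYWY F=ORGG R=GGOR B=ORBB L=BBOR
After move 4 (R'): R=GRGO U=WBWO F=OYGY D=WRYG B=YRWB
After move 5 (F'): F=YYOG U=WBGG R=RRWO D=BRYG L=BOOW
Query: U face = WBGG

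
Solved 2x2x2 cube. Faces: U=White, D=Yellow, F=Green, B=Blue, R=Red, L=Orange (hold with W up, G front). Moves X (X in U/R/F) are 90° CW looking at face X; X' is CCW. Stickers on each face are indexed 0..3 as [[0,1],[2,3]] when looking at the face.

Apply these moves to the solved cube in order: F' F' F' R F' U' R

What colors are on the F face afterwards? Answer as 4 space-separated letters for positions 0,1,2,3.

After move 1 (F'): F=GGGG U=WWRR R=YRYR D=OOYY L=OWOW
After move 2 (F'): F=GGGG U=WWYY R=OROR D=WWYY L=OROR
After move 3 (F'): F=GGGG U=WWOO R=WRWR D=RRYY L=OYOY
After move 4 (R): R=WWRR U=WGOG F=GRGY D=RBYB B=OBWB
After move 5 (F'): F=RYGG U=WGWR R=BWRR D=YYYB L=OGOO
After move 6 (U'): U=GRWW F=OGGG R=RYRR B=BWWB L=OBOO
After move 7 (R): R=RRRY U=GGWG F=OYGB D=YWYB B=WWRB
Query: F face = OYGB

Answer: O Y G B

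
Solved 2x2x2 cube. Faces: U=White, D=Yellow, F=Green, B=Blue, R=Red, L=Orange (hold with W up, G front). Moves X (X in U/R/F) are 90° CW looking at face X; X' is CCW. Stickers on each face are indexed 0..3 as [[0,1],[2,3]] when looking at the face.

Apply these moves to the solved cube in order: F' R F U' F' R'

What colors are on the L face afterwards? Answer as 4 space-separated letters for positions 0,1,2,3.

Answer: R W O W

Derivation:
After move 1 (F'): F=GGGG U=WWRR R=YRYR D=OOYY L=OWOW
After move 2 (R): R=YYRR U=WGRG F=GOGY D=OBYB B=RBWB
After move 3 (F): F=GGYO U=WGWW R=RYGR D=RYYB L=OOOB
After move 4 (U'): U=GWWW F=OOYO R=GGGR B=RYWB L=RBOB
After move 5 (F'): F=OOOY U=GWGG R=YGRR D=BBYB L=RWOW
After move 6 (R'): R=GRYR U=GWGR F=OWOG D=BOYY B=BYBB
Query: L face = RWOW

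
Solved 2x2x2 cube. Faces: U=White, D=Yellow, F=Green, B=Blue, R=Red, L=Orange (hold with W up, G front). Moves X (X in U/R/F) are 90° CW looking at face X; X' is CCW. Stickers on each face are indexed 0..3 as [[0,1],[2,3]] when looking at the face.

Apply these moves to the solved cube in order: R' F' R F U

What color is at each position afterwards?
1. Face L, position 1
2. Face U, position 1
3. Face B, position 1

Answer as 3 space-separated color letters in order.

Answer: W W O

Derivation:
After move 1 (R'): R=RRRR U=WBWB F=GWGW D=YGYG B=YBYB
After move 2 (F'): F=WWGG U=WBRR R=GRYR D=OOYG L=OBOW
After move 3 (R): R=YGRR U=WWRG F=WOGG D=OYYY B=RBBB
After move 4 (F): F=GWGO U=WWWB R=RGGR D=RYYY L=OOOY
After move 5 (U): U=WWBW F=RGGO R=RBGR B=OOBB L=GWOY
Query 1: L[1] = W
Query 2: U[1] = W
Query 3: B[1] = O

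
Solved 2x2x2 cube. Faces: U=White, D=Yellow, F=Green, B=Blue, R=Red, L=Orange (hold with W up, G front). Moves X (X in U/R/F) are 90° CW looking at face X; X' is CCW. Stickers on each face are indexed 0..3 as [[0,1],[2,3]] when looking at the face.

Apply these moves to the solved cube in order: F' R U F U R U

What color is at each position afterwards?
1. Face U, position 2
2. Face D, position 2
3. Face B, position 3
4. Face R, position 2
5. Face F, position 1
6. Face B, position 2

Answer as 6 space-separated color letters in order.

Answer: Y Y B R O R

Derivation:
After move 1 (F'): F=GGGG U=WWRR R=YRYR D=OOYY L=OWOW
After move 2 (R): R=YYRR U=WGRG F=GOGY D=OBYB B=RBWB
After move 3 (U): U=RWGG F=YYGY R=RBRR B=OWWB L=GOOW
After move 4 (F): F=GYYY U=RWWO R=GBGR D=RRYB L=GOOB
After move 5 (U): U=WROW F=GBYY R=OWGR B=GOWB L=GYOB
After move 6 (R): R=GORW U=WBOY F=GRYB D=RWYG B=WORB
After move 7 (U): U=OWYB F=GOYB R=WORW B=GYRB L=GROB
Query 1: U[2] = Y
Query 2: D[2] = Y
Query 3: B[3] = B
Query 4: R[2] = R
Query 5: F[1] = O
Query 6: B[2] = R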